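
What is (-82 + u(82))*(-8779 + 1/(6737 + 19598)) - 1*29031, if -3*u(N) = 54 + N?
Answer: 28674294031/26335 ≈ 1.0888e+6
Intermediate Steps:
u(N) = -18 - N/3 (u(N) = -(54 + N)/3 = -18 - N/3)
(-82 + u(82))*(-8779 + 1/(6737 + 19598)) - 1*29031 = (-82 + (-18 - ⅓*82))*(-8779 + 1/(6737 + 19598)) - 1*29031 = (-82 + (-18 - 82/3))*(-8779 + 1/26335) - 29031 = (-82 - 136/3)*(-8779 + 1/26335) - 29031 = -382/3*(-231194964/26335) - 29031 = 29438825416/26335 - 29031 = 28674294031/26335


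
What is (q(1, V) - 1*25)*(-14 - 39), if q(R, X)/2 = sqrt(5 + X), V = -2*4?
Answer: 1325 - 106*I*sqrt(3) ≈ 1325.0 - 183.6*I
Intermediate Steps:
V = -8
q(R, X) = 2*sqrt(5 + X)
(q(1, V) - 1*25)*(-14 - 39) = (2*sqrt(5 - 8) - 1*25)*(-14 - 39) = (2*sqrt(-3) - 25)*(-53) = (2*(I*sqrt(3)) - 25)*(-53) = (2*I*sqrt(3) - 25)*(-53) = (-25 + 2*I*sqrt(3))*(-53) = 1325 - 106*I*sqrt(3)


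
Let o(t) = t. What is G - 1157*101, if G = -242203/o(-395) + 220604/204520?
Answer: -469535849583/4039270 ≈ -1.1624e+5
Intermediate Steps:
G = 2481124807/4039270 (G = -242203/(-395) + 220604/204520 = -242203*(-1/395) + 220604*(1/204520) = 242203/395 + 55151/51130 = 2481124807/4039270 ≈ 614.25)
G - 1157*101 = 2481124807/4039270 - 1157*101 = 2481124807/4039270 - 1*116857 = 2481124807/4039270 - 116857 = -469535849583/4039270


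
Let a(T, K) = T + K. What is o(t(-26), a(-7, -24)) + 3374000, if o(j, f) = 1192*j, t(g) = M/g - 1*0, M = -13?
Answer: 3374596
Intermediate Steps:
a(T, K) = K + T
t(g) = -13/g (t(g) = -13/g - 1*0 = -13/g + 0 = -13/g)
o(t(-26), a(-7, -24)) + 3374000 = 1192*(-13/(-26)) + 3374000 = 1192*(-13*(-1/26)) + 3374000 = 1192*(1/2) + 3374000 = 596 + 3374000 = 3374596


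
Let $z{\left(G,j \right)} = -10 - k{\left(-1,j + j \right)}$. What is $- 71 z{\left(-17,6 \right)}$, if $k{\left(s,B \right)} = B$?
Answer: $1562$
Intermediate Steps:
$z{\left(G,j \right)} = -10 - 2 j$ ($z{\left(G,j \right)} = -10 - \left(j + j\right) = -10 - 2 j$)
$- 71 z{\left(-17,6 \right)} = - 71 \left(-10 - 12\right) = \left(-71\right) \left(-22\right) = 1562$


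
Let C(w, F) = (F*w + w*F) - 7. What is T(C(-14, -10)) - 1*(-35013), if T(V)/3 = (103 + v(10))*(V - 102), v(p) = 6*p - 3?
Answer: 117093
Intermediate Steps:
v(p) = -3 + 6*p
C(w, F) = -7 + 2*F*w (C(w, F) = (F*w + F*w) - 7 = 2*F*w - 7 = -7 + 2*F*w)
T(V) = -48960 + 480*V (T(V) = 3*((103 + (-3 + 6*10))*(V - 102)) = 3*((103 + (-3 + 60))*(-102 + V)) = 3*((103 + 57)*(-102 + V)) = 3*(160*(-102 + V)) = 3*(-16320 + 160*V) = -48960 + 480*V)
T(C(-14, -10)) - 1*(-35013) = (-48960 + 480*(-7 + 2*(-10)*(-14))) - 1*(-35013) = (-48960 + 480*(-7 + 280)) + 35013 = (-48960 + 480*273) + 35013 = (-48960 + 131040) + 35013 = 82080 + 35013 = 117093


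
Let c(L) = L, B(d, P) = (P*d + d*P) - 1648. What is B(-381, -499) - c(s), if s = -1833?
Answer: 380423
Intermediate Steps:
B(d, P) = -1648 + 2*P*d (B(d, P) = (P*d + P*d) - 1648 = 2*P*d - 1648 = -1648 + 2*P*d)
B(-381, -499) - c(s) = (-1648 + 2*(-499)*(-381)) - 1*(-1833) = (-1648 + 380238) + 1833 = 378590 + 1833 = 380423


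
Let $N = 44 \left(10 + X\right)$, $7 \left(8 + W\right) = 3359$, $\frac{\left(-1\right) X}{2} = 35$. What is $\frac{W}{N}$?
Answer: $- \frac{1101}{6160} \approx -0.17873$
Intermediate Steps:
$X = -70$ ($X = \left(-2\right) 35 = -70$)
$W = \frac{3303}{7}$ ($W = -8 + \frac{1}{7} \cdot 3359 = -8 + \frac{3359}{7} = \frac{3303}{7} \approx 471.86$)
$N = -2640$ ($N = 44 \left(10 - 70\right) = 44 \left(-60\right) = -2640$)
$\frac{W}{N} = \frac{3303}{7 \left(-2640\right)} = \frac{3303}{7} \left(- \frac{1}{2640}\right) = - \frac{1101}{6160}$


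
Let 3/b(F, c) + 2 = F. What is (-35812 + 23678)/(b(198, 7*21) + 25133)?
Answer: -2378264/4926071 ≈ -0.48279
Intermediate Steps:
b(F, c) = 3/(-2 + F)
(-35812 + 23678)/(b(198, 7*21) + 25133) = (-35812 + 23678)/(3/(-2 + 198) + 25133) = -12134/(3/196 + 25133) = -12134/4926071/196 = -12134*196/4926071 = -2378264/4926071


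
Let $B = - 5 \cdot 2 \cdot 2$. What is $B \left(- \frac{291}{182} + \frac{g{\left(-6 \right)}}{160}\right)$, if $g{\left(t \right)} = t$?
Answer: $\frac{11913}{364} \approx 32.728$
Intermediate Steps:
$B = -20$ ($B = \left(-5\right) 4 = -20$)
$B \left(- \frac{291}{182} + \frac{g{\left(-6 \right)}}{160}\right) = - 20 \left(- \frac{291}{182} - \frac{6}{160}\right) = - 20 \left(\left(-291\right) \frac{1}{182} - \frac{3}{80}\right) = - 20 \left(- \frac{291}{182} - \frac{3}{80}\right) = \left(-20\right) \left(- \frac{11913}{7280}\right) = \frac{11913}{364}$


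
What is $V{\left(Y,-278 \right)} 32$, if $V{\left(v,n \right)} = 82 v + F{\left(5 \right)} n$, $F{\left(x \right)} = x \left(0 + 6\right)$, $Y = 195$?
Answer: $244800$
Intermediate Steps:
$F{\left(x \right)} = 6 x$ ($F{\left(x \right)} = x 6 = 6 x$)
$V{\left(v,n \right)} = 30 n + 82 v$ ($V{\left(v,n \right)} = 82 v + 6 \cdot 5 n = 82 v + 30 n = 30 n + 82 v$)
$V{\left(Y,-278 \right)} 32 = \left(30 \left(-278\right) + 82 \cdot 195\right) 32 = \left(-8340 + 15990\right) 32 = 7650 \cdot 32 = 244800$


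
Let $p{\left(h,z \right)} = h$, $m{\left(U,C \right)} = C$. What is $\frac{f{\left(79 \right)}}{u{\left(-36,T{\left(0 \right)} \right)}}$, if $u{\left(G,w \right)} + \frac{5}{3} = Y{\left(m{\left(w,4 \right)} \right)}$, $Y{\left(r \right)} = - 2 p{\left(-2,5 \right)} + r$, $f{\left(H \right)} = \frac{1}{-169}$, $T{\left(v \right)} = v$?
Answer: $- \frac{3}{3211} \approx -0.00093429$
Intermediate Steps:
$f{\left(H \right)} = - \frac{1}{169}$
$Y{\left(r \right)} = 4 + r$ ($Y{\left(r \right)} = \left(-2\right) \left(-2\right) + r = 4 + r$)
$u{\left(G,w \right)} = \frac{19}{3}$ ($u{\left(G,w \right)} = - \frac{5}{3} + \left(4 + 4\right) = - \frac{5}{3} + 8 = \frac{19}{3}$)
$\frac{f{\left(79 \right)}}{u{\left(-36,T{\left(0 \right)} \right)}} = - \frac{1}{169 \cdot \frac{19}{3}} = \left(- \frac{1}{169}\right) \frac{3}{19} = - \frac{3}{3211}$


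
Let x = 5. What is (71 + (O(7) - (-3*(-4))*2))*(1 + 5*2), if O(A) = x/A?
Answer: 3674/7 ≈ 524.86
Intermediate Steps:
O(A) = 5/A
(71 + (O(7) - (-3*(-4))*2))*(1 + 5*2) = (71 + (5/7 - (-3*(-4))*2))*(1 + 5*2) = (71 + (5*(1/7) - 12*2))*(1 + 10) = (71 + (5/7 - 1*24))*11 = (71 + (5/7 - 24))*11 = (71 - 163/7)*11 = (334/7)*11 = 3674/7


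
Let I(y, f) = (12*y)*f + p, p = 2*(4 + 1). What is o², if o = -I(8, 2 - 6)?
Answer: 139876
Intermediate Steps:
p = 10 (p = 2*5 = 10)
I(y, f) = 10 + 12*f*y (I(y, f) = (12*y)*f + 10 = 12*f*y + 10 = 10 + 12*f*y)
o = 374 (o = -(10 + 12*(2 - 6)*8) = -(10 + 12*(-4)*8) = -(10 - 384) = -1*(-374) = 374)
o² = 374² = 139876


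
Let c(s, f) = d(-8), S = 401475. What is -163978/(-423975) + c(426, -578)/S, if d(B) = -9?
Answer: 877723357/2269538175 ≈ 0.38674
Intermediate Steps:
c(s, f) = -9
-163978/(-423975) + c(426, -578)/S = -163978/(-423975) - 9/401475 = -163978*(-1/423975) - 9*1/401475 = 163978/423975 - 3/133825 = 877723357/2269538175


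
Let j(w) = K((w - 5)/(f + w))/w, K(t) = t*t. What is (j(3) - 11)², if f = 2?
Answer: 674041/5625 ≈ 119.83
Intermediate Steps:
K(t) = t²
j(w) = (-5 + w)²/(w*(2 + w)²) (j(w) = ((w - 5)/(2 + w))²/w = ((-5 + w)/(2 + w))²/w = ((-5 + w)²/(2 + w)²)/w = (-5 + w)²/(w*(2 + w)²))
(j(3) - 11)² = ((-5 + 3)²/(3*(2 + 3)²) - 11)² = ((⅓)*(-2)²/5² - 11)² = ((⅓)*4*(1/25) - 11)² = (4/75 - 11)² = (-821/75)² = 674041/5625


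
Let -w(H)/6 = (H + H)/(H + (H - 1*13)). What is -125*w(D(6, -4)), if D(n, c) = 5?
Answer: -2500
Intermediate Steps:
w(H) = -12*H/(-13 + 2*H) (w(H) = -6*(H + H)/(H + (H - 1*13)) = -6*2*H/(H + (H - 13)) = -6*2*H/(H + (-13 + H)) = -6*2*H/(-13 + 2*H) = -12*H/(-13 + 2*H))
-125*w(D(6, -4)) = -(-1500)*5/(-13 + 2*5) = -(-1500)*5/(-13 + 10) = -(-1500)*5/(-3) = -(-1500)*5*(-1)/3 = -125*20 = -2500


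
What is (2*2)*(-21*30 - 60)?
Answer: -2760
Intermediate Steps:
(2*2)*(-21*30 - 60) = 4*(-630 - 60) = 4*(-690) = -2760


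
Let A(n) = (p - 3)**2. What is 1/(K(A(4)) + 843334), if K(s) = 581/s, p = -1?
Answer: 16/13493925 ≈ 1.1857e-6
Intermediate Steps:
A(n) = 16 (A(n) = (-1 - 3)**2 = (-4)**2 = 16)
1/(K(A(4)) + 843334) = 1/(581/16 + 843334) = 1/(13493925/16) = 16/13493925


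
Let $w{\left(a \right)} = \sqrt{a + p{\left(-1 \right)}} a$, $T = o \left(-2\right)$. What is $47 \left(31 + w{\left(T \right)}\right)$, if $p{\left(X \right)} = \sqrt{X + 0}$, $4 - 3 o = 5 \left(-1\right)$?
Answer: $1457 - 282 \sqrt{-6 + i} \approx 1399.6 - 693.13 i$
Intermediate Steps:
$o = 3$ ($o = \frac{4}{3} - \frac{5 \left(-1\right)}{3} = \frac{4}{3} - - \frac{5}{3} = \frac{4}{3} + \frac{5}{3} = 3$)
$p{\left(X \right)} = \sqrt{X}$
$T = -6$ ($T = 3 \left(-2\right) = -6$)
$w{\left(a \right)} = a \sqrt{i + a}$ ($w{\left(a \right)} = \sqrt{a + \sqrt{-1}} a = \sqrt{a + i} a = \sqrt{i + a} a = a \sqrt{i + a}$)
$47 \left(31 + w{\left(T \right)}\right) = 47 \left(31 - 6 \sqrt{i - 6}\right) = 47 \left(31 - 6 \sqrt{-6 + i}\right) = 1457 - 282 \sqrt{-6 + i}$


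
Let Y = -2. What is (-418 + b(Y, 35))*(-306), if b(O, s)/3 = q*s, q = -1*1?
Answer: 160038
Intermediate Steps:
q = -1
b(O, s) = -3*s (b(O, s) = 3*(-s) = -3*s)
(-418 + b(Y, 35))*(-306) = (-418 - 3*35)*(-306) = (-418 - 105)*(-306) = -523*(-306) = 160038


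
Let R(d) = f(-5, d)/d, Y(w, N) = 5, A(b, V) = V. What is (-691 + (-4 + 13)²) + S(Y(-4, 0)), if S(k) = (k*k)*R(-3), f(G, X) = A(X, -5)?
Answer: -1705/3 ≈ -568.33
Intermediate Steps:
f(G, X) = -5
R(d) = -5/d
S(k) = 5*k²/3 (S(k) = (k*k)*(-5/(-3)) = k²*(-5*(-⅓)) = k²*(5/3) = 5*k²/3)
(-691 + (-4 + 13)²) + S(Y(-4, 0)) = (-691 + (-4 + 13)²) + (5/3)*5² = (-691 + 9²) + (5/3)*25 = (-691 + 81) + 125/3 = -610 + 125/3 = -1705/3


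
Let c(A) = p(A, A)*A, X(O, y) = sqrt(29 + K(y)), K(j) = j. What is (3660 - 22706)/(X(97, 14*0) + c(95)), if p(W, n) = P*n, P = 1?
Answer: -85945075/40725298 + 9523*sqrt(29)/40725298 ≈ -2.1091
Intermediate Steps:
p(W, n) = n (p(W, n) = 1*n = n)
X(O, y) = sqrt(29 + y)
c(A) = A**2 (c(A) = A*A = A**2)
(3660 - 22706)/(X(97, 14*0) + c(95)) = (3660 - 22706)/(sqrt(29 + 14*0) + 95**2) = -19046/(sqrt(29 + 0) + 9025) = -19046/(sqrt(29) + 9025) = -19046/(9025 + sqrt(29))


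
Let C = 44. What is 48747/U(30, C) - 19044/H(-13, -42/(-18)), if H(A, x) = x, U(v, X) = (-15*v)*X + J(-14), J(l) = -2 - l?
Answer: -376956415/46172 ≈ -8164.2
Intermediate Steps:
U(v, X) = 12 - 15*X*v (U(v, X) = (-15*v)*X + (-2 - 1*(-14)) = -15*X*v + (-2 + 14) = -15*X*v + 12 = 12 - 15*X*v)
48747/U(30, C) - 19044/H(-13, -42/(-18)) = 48747/(12 - 15*44*30) - 19044/((-42/(-18))) = 48747/(12 - 19800) - 19044/((-42*(-1/18))) = 48747/(-19788) - 19044/7/3 = 48747*(-1/19788) - 19044*3/7 = -16249/6596 - 57132/7 = -376956415/46172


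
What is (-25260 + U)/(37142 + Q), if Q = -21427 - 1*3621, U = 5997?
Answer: -19263/12094 ≈ -1.5928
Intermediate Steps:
Q = -25048 (Q = -21427 - 3621 = -25048)
(-25260 + U)/(37142 + Q) = (-25260 + 5997)/(37142 - 25048) = -19263/12094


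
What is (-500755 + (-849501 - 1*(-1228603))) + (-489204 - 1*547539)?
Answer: -1158396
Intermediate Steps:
(-500755 + (-849501 - 1*(-1228603))) + (-489204 - 1*547539) = (-500755 + (-849501 + 1228603)) + (-489204 - 547539) = (-500755 + 379102) - 1036743 = -121653 - 1036743 = -1158396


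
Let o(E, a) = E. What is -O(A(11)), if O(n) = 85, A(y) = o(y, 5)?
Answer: -85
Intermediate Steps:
A(y) = y
-O(A(11)) = -1*85 = -85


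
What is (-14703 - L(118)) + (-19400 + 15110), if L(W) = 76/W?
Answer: -1120625/59 ≈ -18994.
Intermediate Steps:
(-14703 - L(118)) + (-19400 + 15110) = (-14703 - 76/118) + (-19400 + 15110) = (-14703 - 76/118) - 4290 = (-14703 - 1*38/59) - 4290 = (-14703 - 38/59) - 4290 = -867515/59 - 4290 = -1120625/59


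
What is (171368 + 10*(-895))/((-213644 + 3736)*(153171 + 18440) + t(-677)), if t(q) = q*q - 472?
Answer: -162418/36022063931 ≈ -4.5088e-6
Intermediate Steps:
t(q) = -472 + q² (t(q) = q² - 472 = -472 + q²)
(171368 + 10*(-895))/((-213644 + 3736)*(153171 + 18440) + t(-677)) = (171368 + 10*(-895))/((-213644 + 3736)*(153171 + 18440) + (-472 + (-677)²)) = (171368 - 8950)/(-209908*171611 + (-472 + 458329)) = 162418/(-36022521788 + 457857) = 162418/(-36022063931) = 162418*(-1/36022063931) = -162418/36022063931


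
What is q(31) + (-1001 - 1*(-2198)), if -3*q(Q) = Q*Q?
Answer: 2630/3 ≈ 876.67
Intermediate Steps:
q(Q) = -Q²/3 (q(Q) = -Q*Q/3 = -Q²/3)
q(31) + (-1001 - 1*(-2198)) = -⅓*31² + (-1001 - 1*(-2198)) = -⅓*961 + (-1001 + 2198) = -961/3 + 1197 = 2630/3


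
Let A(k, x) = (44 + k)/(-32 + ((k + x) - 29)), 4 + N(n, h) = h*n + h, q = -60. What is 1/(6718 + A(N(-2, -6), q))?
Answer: 119/799396 ≈ 0.00014886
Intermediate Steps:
N(n, h) = -4 + h + h*n (N(n, h) = -4 + (h*n + h) = -4 + (h + h*n) = -4 + h + h*n)
A(k, x) = (44 + k)/(-61 + k + x) (A(k, x) = (44 + k)/(-32 + (-29 + k + x)) = (44 + k)/(-61 + k + x))
1/(6718 + A(N(-2, -6), q)) = 1/(6718 + (44 + (-4 - 6 - 6*(-2)))/(-61 + (-4 - 6 - 6*(-2)) - 60)) = 1/(6718 + (44 + (-4 - 6 + 12))/(-61 + (-4 - 6 + 12) - 60)) = 1/(6718 + (44 + 2)/(-61 + 2 - 60)) = 1/(6718 + 46/(-119)) = 1/(6718 - 1/119*46) = 1/(6718 - 46/119) = 1/(799396/119) = 119/799396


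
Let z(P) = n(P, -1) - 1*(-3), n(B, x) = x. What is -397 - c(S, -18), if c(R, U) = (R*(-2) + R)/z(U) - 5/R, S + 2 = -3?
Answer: -801/2 ≈ -400.50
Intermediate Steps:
S = -5 (S = -2 - 3 = -5)
z(P) = 2 (z(P) = -1 - 1*(-3) = -1 + 3 = 2)
c(R, U) = -5/R - R/2 (c(R, U) = (R*(-2) + R)/2 - 5/R = (-2*R + R)*(½) - 5/R = -R*(½) - 5/R = -R/2 - 5/R = -5/R - R/2)
-397 - c(S, -18) = -397 - (-5/(-5) - ½*(-5)) = -397 - (-5*(-⅕) + 5/2) = -397 - (1 + 5/2) = -397 - 1*7/2 = -397 - 7/2 = -801/2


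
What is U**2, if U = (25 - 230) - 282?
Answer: 237169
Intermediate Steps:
U = -487 (U = -205 - 282 = -487)
U**2 = (-487)**2 = 237169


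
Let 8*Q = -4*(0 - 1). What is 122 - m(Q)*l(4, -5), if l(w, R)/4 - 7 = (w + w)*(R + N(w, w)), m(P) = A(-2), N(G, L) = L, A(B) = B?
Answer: 114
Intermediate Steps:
Q = ½ (Q = (-4*(0 - 1))/8 = (-4*(-1))/8 = (⅛)*4 = ½ ≈ 0.50000)
m(P) = -2
l(w, R) = 28 + 8*w*(R + w) (l(w, R) = 28 + 4*((w + w)*(R + w)) = 28 + 4*((2*w)*(R + w)) = 28 + 4*(2*w*(R + w)) = 28 + 8*w*(R + w))
122 - m(Q)*l(4, -5) = 122 - (-2)*(28 + 8*4² + 8*(-5)*4) = 122 - (-2)*(28 + 8*16 - 160) = 122 - (-2)*(28 + 128 - 160) = 122 - (-2)*(-4) = 122 - 1*8 = 122 - 8 = 114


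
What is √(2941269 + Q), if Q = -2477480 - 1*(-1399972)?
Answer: 17*√6449 ≈ 1365.2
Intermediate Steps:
Q = -1077508 (Q = -2477480 + 1399972 = -1077508)
√(2941269 + Q) = √(2941269 - 1077508) = √1863761 = 17*√6449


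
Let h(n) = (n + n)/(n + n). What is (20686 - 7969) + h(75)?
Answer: 12718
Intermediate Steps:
h(n) = 1 (h(n) = (2*n)/((2*n)) = (2*n)*(1/(2*n)) = 1)
(20686 - 7969) + h(75) = (20686 - 7969) + 1 = 12717 + 1 = 12718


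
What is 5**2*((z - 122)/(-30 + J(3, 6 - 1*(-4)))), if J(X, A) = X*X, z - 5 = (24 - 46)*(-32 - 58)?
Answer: -15525/7 ≈ -2217.9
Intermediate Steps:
z = 1985 (z = 5 + (24 - 46)*(-32 - 58) = 5 - 22*(-90) = 5 + 1980 = 1985)
J(X, A) = X**2
5**2*((z - 122)/(-30 + J(3, 6 - 1*(-4)))) = 5**2*((1985 - 122)/(-30 + 3**2)) = 25*(1863/(-30 + 9)) = 25*(1863/(-21)) = 25*(1863*(-1/21)) = 25*(-621/7) = -15525/7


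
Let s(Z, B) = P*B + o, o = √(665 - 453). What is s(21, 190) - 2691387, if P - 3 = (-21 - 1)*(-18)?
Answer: -2615577 + 2*√53 ≈ -2.6156e+6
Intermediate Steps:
o = 2*√53 (o = √212 = 2*√53 ≈ 14.560)
P = 399 (P = 3 + (-21 - 1)*(-18) = 3 - 22*(-18) = 3 + 396 = 399)
s(Z, B) = 2*√53 + 399*B (s(Z, B) = 399*B + 2*√53 = 2*√53 + 399*B)
s(21, 190) - 2691387 = (2*√53 + 399*190) - 2691387 = (2*√53 + 75810) - 2691387 = (75810 + 2*√53) - 2691387 = -2615577 + 2*√53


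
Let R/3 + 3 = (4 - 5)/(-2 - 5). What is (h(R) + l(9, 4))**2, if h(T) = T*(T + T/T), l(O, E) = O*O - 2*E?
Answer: 45657049/2401 ≈ 19016.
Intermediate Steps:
l(O, E) = O**2 - 2*E
R = -60/7 (R = -9 + 3*((4 - 5)/(-2 - 5)) = -9 + 3*(-1/(-7)) = -9 + 3*(-1*(-1/7)) = -9 + 3*(1/7) = -9 + 3/7 = -60/7 ≈ -8.5714)
h(T) = T*(1 + T) (h(T) = T*(T + 1) = T*(1 + T))
(h(R) + l(9, 4))**2 = (-60*(1 - 60/7)/7 + (9**2 - 2*4))**2 = (-60/7*(-53/7) + (81 - 8))**2 = (3180/49 + 73)**2 = (6757/49)**2 = 45657049/2401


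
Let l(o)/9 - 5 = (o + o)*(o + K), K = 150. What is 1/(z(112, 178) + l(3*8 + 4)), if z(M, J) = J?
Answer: 1/89935 ≈ 1.1119e-5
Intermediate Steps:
l(o) = 45 + 18*o*(150 + o) (l(o) = 45 + 9*((o + o)*(o + 150)) = 45 + 9*((2*o)*(150 + o)) = 45 + 9*(2*o*(150 + o)) = 45 + 18*o*(150 + o))
1/(z(112, 178) + l(3*8 + 4)) = 1/(178 + (45 + 18*(3*8 + 4)**2 + 2700*(3*8 + 4))) = 1/(178 + (45 + 18*(24 + 4)**2 + 2700*(24 + 4))) = 1/(178 + (45 + 18*28**2 + 2700*28)) = 1/(178 + (45 + 18*784 + 75600)) = 1/(178 + (45 + 14112 + 75600)) = 1/(178 + 89757) = 1/89935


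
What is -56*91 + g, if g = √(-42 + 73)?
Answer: -5096 + √31 ≈ -5090.4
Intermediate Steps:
g = √31 ≈ 5.5678
-56*91 + g = -56*91 + √31 = -5096 + √31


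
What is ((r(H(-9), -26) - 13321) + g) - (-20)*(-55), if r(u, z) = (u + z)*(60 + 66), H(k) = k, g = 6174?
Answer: -12657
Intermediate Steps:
r(u, z) = 126*u + 126*z (r(u, z) = (u + z)*126 = 126*u + 126*z)
((r(H(-9), -26) - 13321) + g) - (-20)*(-55) = (((126*(-9) + 126*(-26)) - 13321) + 6174) - (-20)*(-55) = (((-1134 - 3276) - 13321) + 6174) - 1*1100 = ((-4410 - 13321) + 6174) - 1100 = (-17731 + 6174) - 1100 = -11557 - 1100 = -12657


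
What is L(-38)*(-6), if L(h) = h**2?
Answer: -8664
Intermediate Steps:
L(-38)*(-6) = (-38)**2*(-6) = 1444*(-6) = -8664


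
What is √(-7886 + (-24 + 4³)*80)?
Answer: I*√4686 ≈ 68.454*I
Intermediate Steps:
√(-7886 + (-24 + 4³)*80) = √(-7886 + (-24 + 64)*80) = √(-7886 + 40*80) = √(-7886 + 3200) = √(-4686) = I*√4686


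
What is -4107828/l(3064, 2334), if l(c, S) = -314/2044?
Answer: 4198200216/157 ≈ 2.6740e+7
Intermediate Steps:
l(c, S) = -157/1022 (l(c, S) = -314*1/2044 = -157/1022)
-4107828/l(3064, 2334) = -4107828/(-157/1022) = -4107828*(-1022/157) = 4198200216/157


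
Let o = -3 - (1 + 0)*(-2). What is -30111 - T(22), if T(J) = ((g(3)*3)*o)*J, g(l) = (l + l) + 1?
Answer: -29649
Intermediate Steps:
o = -1 (o = -3 - (-2) = -3 - 1*(-2) = -3 + 2 = -1)
g(l) = 1 + 2*l (g(l) = 2*l + 1 = 1 + 2*l)
T(J) = -21*J (T(J) = (((1 + 2*3)*3)*(-1))*J = (((1 + 6)*3)*(-1))*J = ((7*3)*(-1))*J = (21*(-1))*J = -21*J)
-30111 - T(22) = -30111 - (-21)*22 = -30111 - 1*(-462) = -30111 + 462 = -29649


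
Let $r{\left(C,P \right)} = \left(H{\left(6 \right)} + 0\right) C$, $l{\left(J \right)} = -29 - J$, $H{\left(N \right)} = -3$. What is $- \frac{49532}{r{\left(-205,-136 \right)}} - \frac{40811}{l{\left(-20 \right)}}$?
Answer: $\frac{8217659}{1845} \approx 4454.0$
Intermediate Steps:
$r{\left(C,P \right)} = - 3 C$ ($r{\left(C,P \right)} = \left(-3 + 0\right) C = - 3 C$)
$- \frac{49532}{r{\left(-205,-136 \right)}} - \frac{40811}{l{\left(-20 \right)}} = - \frac{49532}{\left(-3\right) \left(-205\right)} - \frac{40811}{-29 - -20} = - \frac{49532}{615} - \frac{40811}{-29 + 20} = \left(-49532\right) \frac{1}{615} - \frac{40811}{-9} = - \frac{49532}{615} - - \frac{40811}{9} = - \frac{49532}{615} + \frac{40811}{9} = \frac{8217659}{1845}$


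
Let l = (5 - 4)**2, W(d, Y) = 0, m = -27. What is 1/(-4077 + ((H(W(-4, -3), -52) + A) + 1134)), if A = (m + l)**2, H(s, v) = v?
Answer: -1/2319 ≈ -0.00043122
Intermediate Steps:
l = 1 (l = 1**2 = 1)
A = 676 (A = (-27 + 1)**2 = (-26)**2 = 676)
1/(-4077 + ((H(W(-4, -3), -52) + A) + 1134)) = 1/(-4077 + ((-52 + 676) + 1134)) = 1/(-4077 + (624 + 1134)) = 1/(-4077 + 1758) = 1/(-2319) = -1/2319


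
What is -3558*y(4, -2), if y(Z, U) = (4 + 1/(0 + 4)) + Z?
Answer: -58707/2 ≈ -29354.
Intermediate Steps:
y(Z, U) = 17/4 + Z (y(Z, U) = (4 + 1/4) + Z = (4 + ¼) + Z = 17/4 + Z)
-3558*y(4, -2) = -3558*(17/4 + 4) = -3558*33/4 = -58707/2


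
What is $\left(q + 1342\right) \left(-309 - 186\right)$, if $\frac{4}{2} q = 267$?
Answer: $- \frac{1460745}{2} \approx -7.3037 \cdot 10^{5}$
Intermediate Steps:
$q = \frac{267}{2}$ ($q = \frac{1}{2} \cdot 267 = \frac{267}{2} \approx 133.5$)
$\left(q + 1342\right) \left(-309 - 186\right) = \left(\frac{267}{2} + 1342\right) \left(-309 - 186\right) = \frac{2951}{2} \left(-495\right) = - \frac{1460745}{2}$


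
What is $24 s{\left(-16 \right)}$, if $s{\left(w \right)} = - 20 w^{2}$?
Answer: $-122880$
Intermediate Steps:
$24 s{\left(-16 \right)} = 24 \left(- 20 \left(-16\right)^{2}\right) = 24 \left(\left(-20\right) 256\right) = 24 \left(-5120\right) = -122880$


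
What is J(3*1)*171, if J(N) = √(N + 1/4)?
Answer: 171*√13/2 ≈ 308.27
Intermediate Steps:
J(N) = √(¼ + N) (J(N) = √(N + ¼) = √(¼ + N))
J(3*1)*171 = (√(1 + 4*(3*1))/2)*171 = (√(1 + 4*3)/2)*171 = (√(1 + 12)/2)*171 = (√13/2)*171 = 171*√13/2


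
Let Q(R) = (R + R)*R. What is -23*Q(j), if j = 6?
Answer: -1656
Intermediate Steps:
Q(R) = 2*R**2 (Q(R) = (2*R)*R = 2*R**2)
-23*Q(j) = -46*6**2 = -46*36 = -23*72 = -1656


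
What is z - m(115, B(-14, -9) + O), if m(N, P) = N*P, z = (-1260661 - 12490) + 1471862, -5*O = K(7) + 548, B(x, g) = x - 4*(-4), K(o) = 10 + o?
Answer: 211476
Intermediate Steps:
B(x, g) = 16 + x (B(x, g) = x + 16 = 16 + x)
O = -113 (O = -((10 + 7) + 548)/5 = -(17 + 548)/5 = -⅕*565 = -113)
z = 198711 (z = -1273151 + 1471862 = 198711)
z - m(115, B(-14, -9) + O) = 198711 - 115*((16 - 14) - 113) = 198711 - 115*(2 - 113) = 198711 - 115*(-111) = 198711 - 1*(-12765) = 198711 + 12765 = 211476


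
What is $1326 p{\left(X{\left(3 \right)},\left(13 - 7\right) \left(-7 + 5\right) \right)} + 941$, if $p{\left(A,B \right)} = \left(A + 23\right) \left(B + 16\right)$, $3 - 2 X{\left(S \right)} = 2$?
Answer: $125585$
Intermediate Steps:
$X{\left(S \right)} = \frac{1}{2}$ ($X{\left(S \right)} = \frac{3}{2} - 1 = \frac{1}{2}$)
$p{\left(A,B \right)} = \left(16 + B\right) \left(23 + A\right)$ ($p{\left(A,B \right)} = \left(23 + A\right) \left(16 + B\right) = \left(16 + B\right) \left(23 + A\right)$)
$1326 p{\left(X{\left(3 \right)},\left(13 - 7\right) \left(-7 + 5\right) \right)} + 941 = 1326 \left(368 + 16 \cdot \frac{1}{2} + 23 \left(13 - 7\right) \left(-7 + 5\right) + \frac{\left(13 - 7\right) \left(-7 + 5\right)}{2}\right) + 941 = 1326 \left(368 + 8 + 23 \cdot 6 \left(-2\right) + \frac{6 \left(-2\right)}{2}\right) + 941 = 1326 \left(368 + 8 + 23 \left(-12\right) + \frac{1}{2} \left(-12\right)\right) + 941 = 1326 \left(368 + 8 - 276 - 6\right) + 941 = 1326 \cdot 94 + 941 = 124644 + 941 = 125585$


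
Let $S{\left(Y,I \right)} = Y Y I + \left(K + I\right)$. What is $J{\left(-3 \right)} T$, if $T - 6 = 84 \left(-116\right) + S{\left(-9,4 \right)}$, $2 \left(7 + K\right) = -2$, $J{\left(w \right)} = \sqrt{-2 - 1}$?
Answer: $- 9418 i \sqrt{3} \approx - 16312.0 i$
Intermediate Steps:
$J{\left(w \right)} = i \sqrt{3}$ ($J{\left(w \right)} = \sqrt{-3} = i \sqrt{3}$)
$K = -8$ ($K = -7 + \frac{1}{2} \left(-2\right) = -7 - 1 = -8$)
$S{\left(Y,I \right)} = -8 + I + I Y^{2}$ ($S{\left(Y,I \right)} = Y Y I + \left(-8 + I\right) = Y^{2} I + \left(-8 + I\right) = I Y^{2} + \left(-8 + I\right) = -8 + I + I Y^{2}$)
$T = -9418$ ($T = 6 + \left(84 \left(-116\right) + \left(-8 + 4 + 4 \left(-9\right)^{2}\right)\right) = 6 + \left(-9744 + \left(-8 + 4 + 4 \cdot 81\right)\right) = 6 + \left(-9744 + \left(-8 + 4 + 324\right)\right) = 6 + \left(-9744 + 320\right) = 6 - 9424 = -9418$)
$J{\left(-3 \right)} T = i \sqrt{3} \left(-9418\right) = - 9418 i \sqrt{3}$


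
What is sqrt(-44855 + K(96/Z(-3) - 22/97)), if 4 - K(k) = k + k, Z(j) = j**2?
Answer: I*sqrt(3799795647)/291 ≈ 211.83*I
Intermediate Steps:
K(k) = 4 - 2*k (K(k) = 4 - (k + k) = 4 - 2*k)
sqrt(-44855 + K(96/Z(-3) - 22/97)) = sqrt(-44855 + (4 - 2*(96/((-3)**2) - 22/97))) = sqrt(-44855 + (4 - 2*(96/9 - 22*1/97))) = sqrt(-44855 + (4 - 2*(96*(1/9) - 22/97))) = sqrt(-44855 + (4 - 2*(32/3 - 22/97))) = sqrt(-44855 + (4 - 2*3038/291)) = sqrt(-44855 + (4 - 6076/291)) = sqrt(-44855 - 4912/291) = sqrt(-13057717/291) = I*sqrt(3799795647)/291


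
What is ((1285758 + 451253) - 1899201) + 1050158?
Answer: 887968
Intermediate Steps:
((1285758 + 451253) - 1899201) + 1050158 = (1737011 - 1899201) + 1050158 = -162190 + 1050158 = 887968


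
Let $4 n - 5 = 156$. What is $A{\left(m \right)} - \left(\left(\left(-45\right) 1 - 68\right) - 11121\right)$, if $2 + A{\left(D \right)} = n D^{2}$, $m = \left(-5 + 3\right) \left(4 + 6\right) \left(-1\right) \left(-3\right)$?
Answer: $156132$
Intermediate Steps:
$n = \frac{161}{4}$ ($n = \frac{5}{4} + \frac{1}{4} \cdot 156 = \frac{5}{4} + 39 = \frac{161}{4} \approx 40.25$)
$m = -60$ ($m = \left(-2\right) 10 \left(-1\right) \left(-3\right) = \left(-20\right) \left(-1\right) \left(-3\right) = 20 \left(-3\right) = -60$)
$A{\left(D \right)} = -2 + \frac{161 D^{2}}{4}$
$A{\left(m \right)} - \left(\left(\left(-45\right) 1 - 68\right) - 11121\right) = \left(-2 + \frac{161 \left(-60\right)^{2}}{4}\right) - \left(\left(\left(-45\right) 1 - 68\right) - 11121\right) = \left(-2 + \frac{161}{4} \cdot 3600\right) - \left(\left(-45 - 68\right) - 11121\right) = \left(-2 + 144900\right) - \left(-113 - 11121\right) = 144898 - -11234 = 144898 + 11234 = 156132$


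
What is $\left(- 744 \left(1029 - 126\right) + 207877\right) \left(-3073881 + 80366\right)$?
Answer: $1388856251825$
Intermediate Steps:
$\left(- 744 \left(1029 - 126\right) + 207877\right) \left(-3073881 + 80366\right) = \left(\left(-744\right) 903 + 207877\right) \left(-2993515\right) = \left(-671832 + 207877\right) \left(-2993515\right) = \left(-463955\right) \left(-2993515\right) = 1388856251825$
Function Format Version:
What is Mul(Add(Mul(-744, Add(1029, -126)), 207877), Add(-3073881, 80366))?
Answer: 1388856251825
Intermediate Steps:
Mul(Add(Mul(-744, Add(1029, -126)), 207877), Add(-3073881, 80366)) = Mul(Add(Mul(-744, 903), 207877), -2993515) = Mul(Add(-671832, 207877), -2993515) = Mul(-463955, -2993515) = 1388856251825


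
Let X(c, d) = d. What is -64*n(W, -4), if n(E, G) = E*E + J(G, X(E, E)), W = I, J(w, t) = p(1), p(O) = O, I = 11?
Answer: -7808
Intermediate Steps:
J(w, t) = 1
W = 11
n(E, G) = 1 + E² (n(E, G) = E*E + 1 = E² + 1 = 1 + E²)
-64*n(W, -4) = -64*(1 + 11²) = -64*(1 + 121) = -64*122 = -7808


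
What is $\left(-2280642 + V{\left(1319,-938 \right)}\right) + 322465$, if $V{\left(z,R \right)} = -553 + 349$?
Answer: $-1958381$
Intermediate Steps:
$V{\left(z,R \right)} = -204$
$\left(-2280642 + V{\left(1319,-938 \right)}\right) + 322465 = \left(-2280642 - 204\right) + 322465 = -2280846 + 322465 = -1958381$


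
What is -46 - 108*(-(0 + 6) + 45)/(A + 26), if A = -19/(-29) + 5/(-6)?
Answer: -939566/4493 ≈ -209.12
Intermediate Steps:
A = -31/174 (A = -19*(-1/29) + 5*(-⅙) = 19/29 - ⅚ = -31/174 ≈ -0.17816)
-46 - 108*(-(0 + 6) + 45)/(A + 26) = -46 - 108*(-(0 + 6) + 45)/(-31/174 + 26) = -46 - 108*(-1*6 + 45)/4493/174 = -46 - 108*(-6 + 45)*174/4493 = -46 - 4212*174/4493 = -46 - 108*6786/4493 = -46 - 732888/4493 = -939566/4493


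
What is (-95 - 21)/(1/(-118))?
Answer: 13688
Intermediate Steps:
(-95 - 21)/(1/(-118)) = -116/(-1/118) = -118*(-116) = 13688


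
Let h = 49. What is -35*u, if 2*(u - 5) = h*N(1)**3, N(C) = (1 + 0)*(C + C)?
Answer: -7035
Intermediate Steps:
N(C) = 2*C (N(C) = 1*(2*C) = 2*C)
u = 201 (u = 5 + (49*(2*1)**3)/2 = 5 + (49*2**3)/2 = 5 + (49*8)/2 = 5 + (1/2)*392 = 5 + 196 = 201)
-35*u = -35*201 = -7035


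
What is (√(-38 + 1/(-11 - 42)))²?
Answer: -2015/53 ≈ -38.019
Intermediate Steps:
(√(-38 + 1/(-11 - 42)))² = (√(-38 + 1/(-53)))² = (√(-38 - 1/53))² = (√(-2015/53))² = (I*√106795/53)² = -2015/53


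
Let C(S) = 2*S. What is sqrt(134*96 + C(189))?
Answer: sqrt(13242) ≈ 115.07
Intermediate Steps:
sqrt(134*96 + C(189)) = sqrt(134*96 + 2*189) = sqrt(12864 + 378) = sqrt(13242)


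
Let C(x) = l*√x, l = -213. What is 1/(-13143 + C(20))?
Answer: -4381/57277023 + 142*√5/57277023 ≈ -7.0944e-5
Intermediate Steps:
C(x) = -213*√x
1/(-13143 + C(20)) = 1/(-13143 - 426*√5)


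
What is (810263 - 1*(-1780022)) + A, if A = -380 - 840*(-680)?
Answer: 3161105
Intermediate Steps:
A = 570820 (A = -380 + 571200 = 570820)
(810263 - 1*(-1780022)) + A = (810263 - 1*(-1780022)) + 570820 = (810263 + 1780022) + 570820 = 2590285 + 570820 = 3161105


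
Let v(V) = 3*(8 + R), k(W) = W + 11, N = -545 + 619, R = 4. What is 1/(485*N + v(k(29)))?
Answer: 1/35926 ≈ 2.7835e-5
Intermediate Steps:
N = 74
k(W) = 11 + W
v(V) = 36 (v(V) = 3*(8 + 4) = 3*12 = 36)
1/(485*N + v(k(29))) = 1/(485*74 + 36) = 1/(35890 + 36) = 1/35926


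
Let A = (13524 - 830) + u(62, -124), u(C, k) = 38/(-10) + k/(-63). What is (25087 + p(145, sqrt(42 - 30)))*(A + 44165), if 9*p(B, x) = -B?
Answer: 577311197872/405 ≈ 1.4255e+9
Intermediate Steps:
u(C, k) = -19/5 - k/63 (u(C, k) = 38*(-1/10) + k*(-1/63) = -19/5 - k/63)
p(B, x) = -B/9 (p(B, x) = (-B)/9 = -B/9)
A = 3998033/315 (A = (13524 - 830) + (-19/5 - 1/63*(-124)) = 12694 + (-19/5 + 124/63) = 12694 - 577/315 = 3998033/315 ≈ 12692.)
(25087 + p(145, sqrt(42 - 30)))*(A + 44165) = (25087 - 1/9*145)*(3998033/315 + 44165) = (25087 - 145/9)*(17910008/315) = (225638/9)*(17910008/315) = 577311197872/405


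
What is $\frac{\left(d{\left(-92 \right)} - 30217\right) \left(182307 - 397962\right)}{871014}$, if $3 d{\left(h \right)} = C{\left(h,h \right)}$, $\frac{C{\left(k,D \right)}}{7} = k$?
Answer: $\frac{6562741075}{871014} \approx 7534.6$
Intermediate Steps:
$C{\left(k,D \right)} = 7 k$
$d{\left(h \right)} = \frac{7 h}{3}$
$\frac{\left(d{\left(-92 \right)} - 30217\right) \left(182307 - 397962\right)}{871014} = \frac{\left(\frac{7}{3} \left(-92\right) - 30217\right) \left(182307 - 397962\right)}{871014} = \left(- \frac{644}{3} - 30217\right) \left(-215655\right) \frac{1}{871014} = \left(- \frac{91295}{3}\right) \left(-215655\right) \frac{1}{871014} = 6562741075 \cdot \frac{1}{871014} = \frac{6562741075}{871014}$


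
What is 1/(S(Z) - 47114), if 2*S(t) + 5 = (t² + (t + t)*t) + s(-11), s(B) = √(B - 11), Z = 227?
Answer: 60354/1821302669 - I*√22/1821302669 ≈ 3.3138e-5 - 2.5753e-9*I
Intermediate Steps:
s(B) = √(-11 + B)
S(t) = -5/2 + 3*t²/2 + I*√22/2 (S(t) = -5/2 + ((t² + (t + t)*t) + √(-11 - 11))/2 = -5/2 + ((t² + (2*t)*t) + √(-22))/2 = -5/2 + ((t² + 2*t²) + I*√22)/2 = -5/2 + (3*t² + I*√22)/2 = -5/2 + (3*t²/2 + I*√22/2) = -5/2 + 3*t²/2 + I*√22/2)
1/(S(Z) - 47114) = 1/((-5/2 + (3/2)*227² + I*√22/2) - 47114) = 1/((-5/2 + (3/2)*51529 + I*√22/2) - 47114) = 1/((-5/2 + 154587/2 + I*√22/2) - 47114) = 1/((77291 + I*√22/2) - 47114) = 1/(30177 + I*√22/2)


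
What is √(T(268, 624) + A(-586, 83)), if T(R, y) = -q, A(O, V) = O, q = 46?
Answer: 2*I*√158 ≈ 25.14*I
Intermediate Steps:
T(R, y) = -46 (T(R, y) = -1*46 = -46)
√(T(268, 624) + A(-586, 83)) = √(-46 - 586) = √(-632) = 2*I*√158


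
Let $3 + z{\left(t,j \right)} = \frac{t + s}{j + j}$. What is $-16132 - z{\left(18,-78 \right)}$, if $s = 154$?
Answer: $- \frac{628988}{39} \approx -16128.0$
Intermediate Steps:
$z{\left(t,j \right)} = -3 + \frac{154 + t}{2 j}$ ($z{\left(t,j \right)} = -3 + \frac{t + 154}{j + j} = -3 + \frac{154 + t}{2 j}$)
$-16132 - z{\left(18,-78 \right)} = -16132 - \frac{154 + 18 - -468}{2 \left(-78\right)} = -16132 - \frac{1}{2} \left(- \frac{1}{78}\right) \left(154 + 18 + 468\right) = -16132 - \frac{1}{2} \left(- \frac{1}{78}\right) 640 = -16132 - - \frac{160}{39} = -16132 + \frac{160}{39} = - \frac{628988}{39}$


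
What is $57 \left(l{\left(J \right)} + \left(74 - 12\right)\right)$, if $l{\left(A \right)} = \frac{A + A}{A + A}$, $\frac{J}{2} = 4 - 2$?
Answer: $3591$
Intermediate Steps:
$J = 4$ ($J = 2 \left(4 - 2\right) = 2 \cdot 2 = 4$)
$l{\left(A \right)} = 1$ ($l{\left(A \right)} = \frac{2 A}{2 A} = 2 A \frac{1}{2 A} = 1$)
$57 \left(l{\left(J \right)} + \left(74 - 12\right)\right) = 57 \left(1 + \left(74 - 12\right)\right) = 57 \left(1 + 62\right) = 57 \cdot 63 = 3591$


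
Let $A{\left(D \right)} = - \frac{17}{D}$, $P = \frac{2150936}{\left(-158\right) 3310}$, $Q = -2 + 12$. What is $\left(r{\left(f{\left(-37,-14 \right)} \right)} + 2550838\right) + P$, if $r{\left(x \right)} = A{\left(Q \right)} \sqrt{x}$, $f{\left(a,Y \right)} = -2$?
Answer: $\frac{333508776576}{130745} - \frac{17 i \sqrt{2}}{10} \approx 2.5508 \cdot 10^{6} - 2.4042 i$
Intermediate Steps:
$Q = 10$
$P = - \frac{537734}{130745}$ ($P = \frac{2150936}{-522980} = 2150936 \left(- \frac{1}{522980}\right) = - \frac{537734}{130745} \approx -4.1128$)
$r{\left(x \right)} = - \frac{17 \sqrt{x}}{10}$ ($r{\left(x \right)} = - \frac{17}{10} \sqrt{x} = \left(-17\right) \frac{1}{10} \sqrt{x} = - \frac{17 \sqrt{x}}{10}$)
$\left(r{\left(f{\left(-37,-14 \right)} \right)} + 2550838\right) + P = \left(- \frac{17 \sqrt{-2}}{10} + 2550838\right) - \frac{537734}{130745} = \left(- \frac{17 i \sqrt{2}}{10} + 2550838\right) - \frac{537734}{130745} = \left(2550838 - \frac{17 i \sqrt{2}}{10}\right) - \frac{537734}{130745} = \frac{333508776576}{130745} - \frac{17 i \sqrt{2}}{10}$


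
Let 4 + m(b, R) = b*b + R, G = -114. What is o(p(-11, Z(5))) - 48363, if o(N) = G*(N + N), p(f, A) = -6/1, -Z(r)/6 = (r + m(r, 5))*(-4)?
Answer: -46995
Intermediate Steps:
m(b, R) = -4 + R + b**2 (m(b, R) = -4 + (b*b + R) = -4 + (b**2 + R) = -4 + (R + b**2) = -4 + R + b**2)
Z(r) = 24 + 24*r + 24*r**2 (Z(r) = -6*(r + (-4 + 5 + r**2))*(-4) = -6*(r + (1 + r**2))*(-4) = -6*(1 + r + r**2)*(-4) = -6*(-4 - 4*r - 4*r**2) = 24 + 24*r + 24*r**2)
p(f, A) = -6 (p(f, A) = -6*1 = -6)
o(N) = -228*N (o(N) = -114*(N + N) = -228*N)
o(p(-11, Z(5))) - 48363 = -228*(-6) - 48363 = 1368 - 48363 = -46995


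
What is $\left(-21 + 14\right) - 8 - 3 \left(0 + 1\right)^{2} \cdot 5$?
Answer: $113$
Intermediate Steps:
$\left(-21 + 14\right) - 8 - 3 \left(0 + 1\right)^{2} \cdot 5 = -7 - 8 - 3 \cdot 1^{2} \cdot 5 = -7 - 8 \left(-3\right) 1 \cdot 5 = -7 - 8 \left(\left(-3\right) 5\right) = -7 - -120 = -7 + 120 = 113$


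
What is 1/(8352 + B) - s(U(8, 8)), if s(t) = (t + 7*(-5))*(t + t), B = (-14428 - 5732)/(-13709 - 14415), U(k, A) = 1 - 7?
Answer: -28894145353/58727952 ≈ -492.00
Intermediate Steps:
U(k, A) = -6
B = 5040/7031 (B = -20160/(-28124) = -20160*(-1/28124) = 5040/7031 ≈ 0.71683)
s(t) = 2*t*(-35 + t) (s(t) = (t - 35)*(2*t) = (-35 + t)*(2*t) = 2*t*(-35 + t))
1/(8352 + B) - s(U(8, 8)) = 1/(8352 + 5040/7031) - 2*(-6)*(-35 - 6) = 1/(58727952/7031) - 2*(-6)*(-41) = 7031/58727952 - 1*492 = 7031/58727952 - 492 = -28894145353/58727952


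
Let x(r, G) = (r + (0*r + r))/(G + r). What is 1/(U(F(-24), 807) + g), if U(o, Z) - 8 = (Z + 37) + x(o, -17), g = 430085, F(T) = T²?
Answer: 559/240894935 ≈ 2.3205e-6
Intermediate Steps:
x(r, G) = 2*r/(G + r) (x(r, G) = (r + (0 + r))/(G + r) = (r + r)/(G + r) = (2*r)/(G + r) = 2*r/(G + r))
U(o, Z) = 45 + Z + 2*o/(-17 + o) (U(o, Z) = 8 + ((Z + 37) + 2*o/(-17 + o)) = 8 + ((37 + Z) + 2*o/(-17 + o)) = 8 + (37 + Z + 2*o/(-17 + o)) = 45 + Z + 2*o/(-17 + o))
1/(U(F(-24), 807) + g) = 1/((2*(-24)² + (-17 + (-24)²)*(45 + 807))/(-17 + (-24)²) + 430085) = 1/((2*576 + (-17 + 576)*852)/(-17 + 576) + 430085) = 1/((1152 + 559*852)/559 + 430085) = 1/((1152 + 476268)/559 + 430085) = 1/((1/559)*477420 + 430085) = 1/(477420/559 + 430085) = 1/(240894935/559) = 559/240894935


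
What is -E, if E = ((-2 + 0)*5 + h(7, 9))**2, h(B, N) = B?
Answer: -9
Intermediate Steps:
E = 9 (E = ((-2 + 0)*5 + 7)**2 = (-2*5 + 7)**2 = (-10 + 7)**2 = (-3)**2 = 9)
-E = -1*9 = -9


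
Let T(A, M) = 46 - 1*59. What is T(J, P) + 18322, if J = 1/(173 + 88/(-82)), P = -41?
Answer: 18309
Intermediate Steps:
J = 41/7049 (J = 1/(173 + 88*(-1/82)) = 1/(173 - 44/41) = 1/(7049/41) = 41/7049 ≈ 0.0058164)
T(A, M) = -13 (T(A, M) = 46 - 59 = -13)
T(J, P) + 18322 = -13 + 18322 = 18309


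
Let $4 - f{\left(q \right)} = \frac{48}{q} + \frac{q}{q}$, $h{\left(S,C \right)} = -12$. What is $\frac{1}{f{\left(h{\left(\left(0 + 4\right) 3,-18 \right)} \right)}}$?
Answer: $\frac{1}{7} \approx 0.14286$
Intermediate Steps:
$f{\left(q \right)} = 3 - \frac{48}{q}$ ($f{\left(q \right)} = 4 - \left(\frac{48}{q} + \frac{q}{q}\right) = 4 - \left(\frac{48}{q} + 1\right) = 4 - \left(1 + \frac{48}{q}\right) = 3 - \frac{48}{q}$)
$\frac{1}{f{\left(h{\left(\left(0 + 4\right) 3,-18 \right)} \right)}} = \frac{1}{3 - \frac{48}{-12}} = \frac{1}{3 - -4} = \frac{1}{3 + 4} = \frac{1}{7}$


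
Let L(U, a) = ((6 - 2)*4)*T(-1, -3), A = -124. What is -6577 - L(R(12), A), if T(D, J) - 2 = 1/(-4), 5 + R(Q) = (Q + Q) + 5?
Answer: -6605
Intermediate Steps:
R(Q) = 2*Q (R(Q) = -5 + ((Q + Q) + 5) = -5 + (2*Q + 5) = -5 + (5 + 2*Q) = 2*Q)
T(D, J) = 7/4 (T(D, J) = 2 + 1/(-4) = 2 - ¼ = 7/4)
L(U, a) = 28 (L(U, a) = ((6 - 2)*4)*(7/4) = (4*4)*(7/4) = 16*(7/4) = 28)
-6577 - L(R(12), A) = -6577 - 1*28 = -6577 - 28 = -6605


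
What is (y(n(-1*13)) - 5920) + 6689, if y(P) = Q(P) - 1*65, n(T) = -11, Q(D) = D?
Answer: 693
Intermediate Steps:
y(P) = -65 + P (y(P) = P - 1*65 = P - 65 = -65 + P)
(y(n(-1*13)) - 5920) + 6689 = ((-65 - 11) - 5920) + 6689 = (-76 - 5920) + 6689 = -5996 + 6689 = 693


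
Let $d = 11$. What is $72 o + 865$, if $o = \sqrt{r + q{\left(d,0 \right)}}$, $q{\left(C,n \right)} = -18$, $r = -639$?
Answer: $865 + 216 i \sqrt{73} \approx 865.0 + 1845.5 i$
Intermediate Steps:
$o = 3 i \sqrt{73}$ ($o = \sqrt{-639 - 18} = \sqrt{-657} = 3 i \sqrt{73} \approx 25.632 i$)
$72 o + 865 = 72 \cdot 3 i \sqrt{73} + 865 = 216 i \sqrt{73} + 865 = 865 + 216 i \sqrt{73}$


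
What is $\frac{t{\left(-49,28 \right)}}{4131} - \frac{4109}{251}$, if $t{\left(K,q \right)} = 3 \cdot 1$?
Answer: $- \frac{5657842}{345627} \approx -16.37$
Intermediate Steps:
$t{\left(K,q \right)} = 3$
$\frac{t{\left(-49,28 \right)}}{4131} - \frac{4109}{251} = \frac{3}{4131} - \frac{4109}{251} = 3 \cdot \frac{1}{4131} - \frac{4109}{251} = \frac{1}{1377} - \frac{4109}{251} = - \frac{5657842}{345627}$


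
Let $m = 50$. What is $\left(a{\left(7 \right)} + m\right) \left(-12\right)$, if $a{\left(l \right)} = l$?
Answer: $-684$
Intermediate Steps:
$\left(a{\left(7 \right)} + m\right) \left(-12\right) = \left(7 + 50\right) \left(-12\right) = 57 \left(-12\right) = -684$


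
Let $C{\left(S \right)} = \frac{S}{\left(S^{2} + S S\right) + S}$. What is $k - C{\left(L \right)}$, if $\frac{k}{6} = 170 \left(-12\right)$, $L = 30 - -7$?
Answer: $- \frac{918001}{75} \approx -12240.0$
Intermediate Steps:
$L = 37$ ($L = 30 + 7 = 37$)
$C{\left(S \right)} = \frac{S}{S + 2 S^{2}}$ ($C{\left(S \right)} = \frac{S}{\left(S^{2} + S^{2}\right) + S} = \frac{S}{2 S^{2} + S} = \frac{S}{S + 2 S^{2}}$)
$k = -12240$ ($k = 6 \cdot 170 \left(-12\right) = 6 \left(-2040\right) = -12240$)
$k - C{\left(L \right)} = -12240 - \frac{1}{1 + 2 \cdot 37} = -12240 - \frac{1}{1 + 74} = -12240 - \frac{1}{75} = - \frac{918001}{75}$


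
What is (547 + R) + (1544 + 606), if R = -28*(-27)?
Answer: 3453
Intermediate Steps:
R = 756
(547 + R) + (1544 + 606) = (547 + 756) + (1544 + 606) = 1303 + 2150 = 3453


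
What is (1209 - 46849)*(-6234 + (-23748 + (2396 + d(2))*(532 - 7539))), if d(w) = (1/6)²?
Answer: 6908551342910/9 ≈ 7.6762e+11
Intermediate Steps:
d(w) = 1/36 (d(w) = (⅙)² = 1/36)
(1209 - 46849)*(-6234 + (-23748 + (2396 + d(2))*(532 - 7539))) = (1209 - 46849)*(-6234 + (-23748 + (2396 + 1/36)*(532 - 7539))) = -45640*(-6234 + (-23748 + (86257/36)*(-7007))) = -45640*(-6234 + (-23748 - 604402799/36)) = -45640*(-6234 - 605257727/36) = -45640*(-605482151/36) = 6908551342910/9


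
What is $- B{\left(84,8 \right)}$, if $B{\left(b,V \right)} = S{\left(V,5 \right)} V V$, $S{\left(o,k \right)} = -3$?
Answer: $192$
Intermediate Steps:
$B{\left(b,V \right)} = - 3 V^{2}$ ($B{\left(b,V \right)} = - 3 V V = - 3 V^{2}$)
$- B{\left(84,8 \right)} = - \left(-3\right) 8^{2} = - \left(-3\right) 64 = \left(-1\right) \left(-192\right) = 192$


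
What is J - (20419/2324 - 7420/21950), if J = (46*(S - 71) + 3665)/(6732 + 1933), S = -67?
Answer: -11060206127/1262906420 ≈ -8.7577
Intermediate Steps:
J = -2683/8665 (J = (46*(-67 - 71) + 3665)/(6732 + 1933) = (46*(-138) + 3665)/8665 = (-6348 + 3665)*(1/8665) = -2683*1/8665 = -2683/8665 ≈ -0.30964)
J - (20419/2324 - 7420/21950) = -2683/8665 - (20419/2324 - 7420/21950) = -2683/8665 - (20419*(1/2324) - 7420*1/21950) = -2683/8665 - (2917/332 - 742/2195) = -2683/8665 - 1*6156471/728740 = -2683/8665 - 6156471/728740 = -11060206127/1262906420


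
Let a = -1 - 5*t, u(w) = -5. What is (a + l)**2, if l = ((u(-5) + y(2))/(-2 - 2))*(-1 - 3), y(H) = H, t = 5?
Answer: 841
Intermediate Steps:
a = -26 (a = -1 - 5*5 = -1 - 25 = -26)
l = -3 (l = ((-5 + 2)/(-2 - 2))*(-1 - 3) = -3/(-4)*(-4) = -3*(-1/4)*(-4) = (3/4)*(-4) = -3)
(a + l)**2 = (-26 - 3)**2 = (-29)**2 = 841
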